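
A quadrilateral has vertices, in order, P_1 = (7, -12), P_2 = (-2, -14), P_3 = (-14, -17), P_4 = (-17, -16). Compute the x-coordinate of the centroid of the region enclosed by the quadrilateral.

Apply the surveyor's formula. First the cross-terms c_i = x_i·y_{i+1} − x_{i+1}·y_i:
  -122, -162, -65, 316  ⇒  2A = -33, A = -16.5.
Then Σ (x_i + x_{i+1})·c_i = 837, so x̄ = 837 / (6·(-16.5)) = -93/11.

-93/11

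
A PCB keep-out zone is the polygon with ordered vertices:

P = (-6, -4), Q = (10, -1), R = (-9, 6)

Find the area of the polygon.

84.5

Apply the shoelace (surveyor's) formula: 2A = Σ (x_i·y_{i+1} − x_{i+1}·y_i), indices taken mod 3.
P→Q: (-6)(-1) − (10)(-4) = 46
Q→R: (10)(6) − (-9)(-1) = 51
R→P: (-9)(-4) − (-6)(6) = 72
Σ = 169
Area = |Σ|/2 = 84.5.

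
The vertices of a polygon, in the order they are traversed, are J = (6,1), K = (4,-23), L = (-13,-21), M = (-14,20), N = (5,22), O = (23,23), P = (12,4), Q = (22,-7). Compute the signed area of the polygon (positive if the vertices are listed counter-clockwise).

Apply the shoelace (surveyor's) formula: 2A = Σ (x_i·y_{i+1} − x_{i+1}·y_i), indices taken mod 8.
Cross-terms: -142, -383, -554, -408, -391, -184, -172, 64  ⇒  Σ = -2170
Signed area = Σ/2 = -1085 (negative ⇒ clockwise traversal).

-1085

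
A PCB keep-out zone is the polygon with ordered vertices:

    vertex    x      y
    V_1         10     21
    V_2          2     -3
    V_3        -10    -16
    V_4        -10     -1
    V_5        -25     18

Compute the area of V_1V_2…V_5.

Apply the shoelace (surveyor's) formula: 2A = Σ (x_i·y_{i+1} − x_{i+1}·y_i), indices taken mod 5.
Σ = (-72) + (-62) + (-150) + (-205) + (-705) = -1194
Area = |Σ|/2 = 597.

597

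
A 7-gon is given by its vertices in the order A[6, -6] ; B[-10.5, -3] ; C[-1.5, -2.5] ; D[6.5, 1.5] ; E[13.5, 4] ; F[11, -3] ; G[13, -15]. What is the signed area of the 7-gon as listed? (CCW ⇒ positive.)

-119

Cross-terms: -81, 21.75, 14, 5.75, -84.5, -126, 12  ⇒  Σ = -238
Signed area = Σ/2 = -119 (negative ⇒ clockwise traversal).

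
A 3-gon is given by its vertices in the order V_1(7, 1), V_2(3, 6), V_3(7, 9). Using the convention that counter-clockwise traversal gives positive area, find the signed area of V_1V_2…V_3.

-16

Apply the shoelace (surveyor's) formula: 2A = Σ (x_i·y_{i+1} − x_{i+1}·y_i), indices taken mod 3.
Σ = (39) + (-15) + (-56) = -32
Signed area = Σ/2 = -16 (negative ⇒ clockwise traversal).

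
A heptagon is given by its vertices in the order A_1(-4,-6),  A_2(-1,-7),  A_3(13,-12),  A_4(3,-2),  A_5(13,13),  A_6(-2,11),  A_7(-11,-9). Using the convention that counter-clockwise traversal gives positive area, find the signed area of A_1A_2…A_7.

269

Apply the shoelace (surveyor's) formula: 2A = Σ (x_i·y_{i+1} − x_{i+1}·y_i), indices taken mod 7.
Σ = (22) + (103) + (10) + (65) + (169) + (139) + (30) = 538
Signed area = Σ/2 = 269 (positive ⇒ counter-clockwise traversal).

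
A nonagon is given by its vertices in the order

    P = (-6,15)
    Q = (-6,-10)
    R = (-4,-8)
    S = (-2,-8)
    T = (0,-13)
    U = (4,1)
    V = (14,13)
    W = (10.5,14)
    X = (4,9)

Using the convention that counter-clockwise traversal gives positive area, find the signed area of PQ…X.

251

Cross-terms: 150, 8, 16, 26, 52, 38, 59.5, 38.5, 114  ⇒  Σ = 502
Signed area = Σ/2 = 251 (positive ⇒ counter-clockwise traversal).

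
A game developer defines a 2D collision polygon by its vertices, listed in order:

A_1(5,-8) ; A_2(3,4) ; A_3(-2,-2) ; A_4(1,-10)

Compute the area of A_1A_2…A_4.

A_1→A_2: (5)(4) − (3)(-8) = 44
A_2→A_3: (3)(-2) − (-2)(4) = 2
A_3→A_4: (-2)(-10) − (1)(-2) = 22
A_4→A_1: (1)(-8) − (5)(-10) = 42
Σ = 110
Area = |Σ|/2 = 55.

55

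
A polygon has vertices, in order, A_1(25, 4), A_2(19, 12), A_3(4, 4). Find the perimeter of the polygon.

48

|A_1A_2| = √((-6)² + (8)²) = √100 = 10
|A_2A_3| = √((-15)² + (-8)²) = √289 = 17
|A_3A_1| = √((21)² + (0)²) = √441 = 21
Perimeter = 10 + 17 + 21 = 48.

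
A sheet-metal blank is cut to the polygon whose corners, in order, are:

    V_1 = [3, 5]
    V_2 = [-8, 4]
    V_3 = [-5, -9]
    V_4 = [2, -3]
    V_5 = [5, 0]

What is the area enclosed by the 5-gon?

108.5

Apply the shoelace (surveyor's) formula: 2A = Σ (x_i·y_{i+1} − x_{i+1}·y_i), indices taken mod 5.
V_1→V_2: (3)(4) − (-8)(5) = 52
V_2→V_3: (-8)(-9) − (-5)(4) = 92
V_3→V_4: (-5)(-3) − (2)(-9) = 33
V_4→V_5: (2)(0) − (5)(-3) = 15
V_5→V_1: (5)(5) − (3)(0) = 25
Σ = 217
Area = |Σ|/2 = 108.5.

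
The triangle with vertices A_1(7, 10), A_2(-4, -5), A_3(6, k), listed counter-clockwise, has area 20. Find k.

5

Write out the shoelace sum; only the two edges meeting at A_3 involve k:
2·Area = [((-4)·k − 6·(-5)) + (6·10 − 7·k)] + 5
       = -11·k + 95 = 40
⇒ k = 5.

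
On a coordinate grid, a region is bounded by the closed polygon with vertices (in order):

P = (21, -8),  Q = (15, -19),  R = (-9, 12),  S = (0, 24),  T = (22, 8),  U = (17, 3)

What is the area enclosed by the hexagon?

641.5

Apply the shoelace formula: 2A = Σ (x_i·y_{i+1} − x_{i+1}·y_i), indices taken mod 6.
Σ = (-279) + (9) + (-216) + (-528) + (-70) + (-199) = -1283
Area = |Σ|/2 = 641.5.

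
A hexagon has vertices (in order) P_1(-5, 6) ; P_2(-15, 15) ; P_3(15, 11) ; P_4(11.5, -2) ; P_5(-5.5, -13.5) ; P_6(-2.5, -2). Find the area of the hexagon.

372.75

Apply the shoelace formula: 2A = Σ (x_i·y_{i+1} − x_{i+1}·y_i), indices taken mod 6.
Cross-terms: 15, -390, -156.5, -166.25, -22.75, -25  ⇒  Σ = -745.5
Area = |Σ|/2 = 372.75.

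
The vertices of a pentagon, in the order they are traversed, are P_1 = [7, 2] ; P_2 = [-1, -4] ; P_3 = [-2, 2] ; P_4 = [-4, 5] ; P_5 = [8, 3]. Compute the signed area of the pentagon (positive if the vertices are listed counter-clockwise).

Σ = (-26) + (-10) + (-2) + (-52) + (-5) = -95
Signed area = Σ/2 = -47.5 (negative ⇒ clockwise traversal).

-47.5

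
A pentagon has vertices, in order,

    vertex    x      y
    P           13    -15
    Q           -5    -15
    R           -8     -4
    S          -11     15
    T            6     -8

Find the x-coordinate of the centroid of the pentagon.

Apply the shoelace (surveyor's) formula. First the cross-terms c_i = x_i·y_{i+1} − x_{i+1}·y_i:
  -270, -100, -164, -2, 14  ⇒  2A = -522, A = -261.
Then Σ (x_i + x_{i+1})·c_i = 2532, so x̄ = 2532 / (6·(-261)) = -422/261.

-422/261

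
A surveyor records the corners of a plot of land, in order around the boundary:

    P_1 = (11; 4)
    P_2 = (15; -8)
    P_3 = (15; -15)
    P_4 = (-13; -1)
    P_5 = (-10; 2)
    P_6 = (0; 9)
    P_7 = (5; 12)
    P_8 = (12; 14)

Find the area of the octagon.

Apply the shoelace formula: 2A = Σ (x_i·y_{i+1} − x_{i+1}·y_i), indices taken mod 8.
Cross-terms: -148, -105, -210, -36, -90, -45, -74, -106  ⇒  Σ = -814
Area = |Σ|/2 = 407.

407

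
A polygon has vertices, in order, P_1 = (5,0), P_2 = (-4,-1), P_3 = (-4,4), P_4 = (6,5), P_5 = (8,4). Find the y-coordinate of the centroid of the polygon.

15/7

Apply the surveyor's formula. First the cross-terms c_i = x_i·y_{i+1} − x_{i+1}·y_i:
  -5, -20, -44, -16, -20  ⇒  2A = -105, A = -52.5.
Then Σ (y_i + y_{i+1})·c_i = -675, so ȳ = -675 / (6·(-52.5)) = 15/7.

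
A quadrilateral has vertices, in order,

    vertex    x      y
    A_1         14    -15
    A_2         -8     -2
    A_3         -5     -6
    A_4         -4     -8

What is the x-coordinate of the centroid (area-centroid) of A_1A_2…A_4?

Apply the surveyor's formula. First the cross-terms c_i = x_i·y_{i+1} − x_{i+1}·y_i:
  -148, 38, 16, 172  ⇒  2A = 78, A = 39.
Then Σ (x_i + x_{i+1})·c_i = 194, so x̄ = 194 / (6·39) = 97/117.

97/117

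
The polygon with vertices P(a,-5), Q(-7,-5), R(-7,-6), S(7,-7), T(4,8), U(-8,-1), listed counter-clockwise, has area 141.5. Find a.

-9

Write out the shoelace sum; only the two edges meeting at P involve a:
2·Area = [((-8)·(-5) − a·(-1)) + (a·(-5) − (-7)·(-5))] + 242
       = -4·a + 247 = 283
⇒ a = -9.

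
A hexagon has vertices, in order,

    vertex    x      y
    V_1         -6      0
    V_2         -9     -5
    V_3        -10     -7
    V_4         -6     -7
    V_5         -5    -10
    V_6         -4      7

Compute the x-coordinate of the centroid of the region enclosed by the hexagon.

Apply the shoelace formula. First the cross-terms c_i = x_i·y_{i+1} − x_{i+1}·y_i:
  30, 13, 28, 25, -75, 42  ⇒  2A = 63, A = 31.5.
Then Σ (x_i + x_{i+1})·c_i = -1165, so x̄ = -1165 / (6·31.5) = -1165/189.

-1165/189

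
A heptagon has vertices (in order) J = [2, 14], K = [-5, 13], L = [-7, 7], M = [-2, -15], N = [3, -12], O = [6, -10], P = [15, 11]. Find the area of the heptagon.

Apply the surveyor's formula: 2A = Σ (x_i·y_{i+1} − x_{i+1}·y_i), indices taken mod 7.
Cross-terms: 96, 56, 119, 69, 42, 216, 188  ⇒  Σ = 786
Area = |Σ|/2 = 393.

393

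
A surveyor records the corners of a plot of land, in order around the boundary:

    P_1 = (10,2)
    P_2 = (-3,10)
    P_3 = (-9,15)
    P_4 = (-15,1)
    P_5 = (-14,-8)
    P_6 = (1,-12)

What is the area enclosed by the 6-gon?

399.5

Cross-terms: 106, 45, 216, 134, 176, 122  ⇒  Σ = 799
Area = |Σ|/2 = 399.5.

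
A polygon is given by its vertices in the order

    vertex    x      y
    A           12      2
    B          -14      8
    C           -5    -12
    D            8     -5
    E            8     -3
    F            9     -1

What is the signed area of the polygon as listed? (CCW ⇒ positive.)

259

Apply the shoelace (surveyor's) formula: 2A = Σ (x_i·y_{i+1} − x_{i+1}·y_i), indices taken mod 6.
Σ = (124) + (208) + (121) + (16) + (19) + (30) = 518
Signed area = Σ/2 = 259 (positive ⇒ counter-clockwise traversal).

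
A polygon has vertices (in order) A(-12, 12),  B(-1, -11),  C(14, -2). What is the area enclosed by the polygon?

222

A→B: (-12)(-11) − (-1)(12) = 144
B→C: (-1)(-2) − (14)(-11) = 156
C→A: (14)(12) − (-12)(-2) = 144
Σ = 444
Area = |Σ|/2 = 222.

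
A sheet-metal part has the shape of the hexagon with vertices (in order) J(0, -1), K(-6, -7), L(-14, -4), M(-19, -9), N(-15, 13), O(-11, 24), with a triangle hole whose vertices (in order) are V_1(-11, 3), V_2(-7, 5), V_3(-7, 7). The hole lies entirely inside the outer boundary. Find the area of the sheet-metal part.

305

Outer boundary:
Σ = (-6) + (-74) + (50) + (-382) + (-217) + (11) = -618
Area = |Σ|/2 = 309.
Hole:
Apply Gauss's area formula: 2A = Σ (x_i·y_{i+1} − x_{i+1}·y_i), indices taken mod 3.
Σ = (-34) + (-14) + (56) = 8
Area = |Σ|/2 = 4.
Net area = 309 − 4 = 305.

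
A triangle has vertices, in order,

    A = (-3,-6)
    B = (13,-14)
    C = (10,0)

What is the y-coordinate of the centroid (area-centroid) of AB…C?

-20/3

Apply the shoelace formula. First the cross-terms c_i = x_i·y_{i+1} − x_{i+1}·y_i:
  120, 140, -60  ⇒  2A = 200, A = 100.
Then Σ (y_i + y_{i+1})·c_i = -4000, so ȳ = -4000 / (6·100) = -20/3.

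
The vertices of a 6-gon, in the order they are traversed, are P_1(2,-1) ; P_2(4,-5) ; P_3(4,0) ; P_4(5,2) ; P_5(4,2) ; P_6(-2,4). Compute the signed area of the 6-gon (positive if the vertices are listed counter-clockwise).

19

Apply the shoelace formula: 2A = Σ (x_i·y_{i+1} − x_{i+1}·y_i), indices taken mod 6.
P_1→P_2: (2)(-5) − (4)(-1) = -6
P_2→P_3: (4)(0) − (4)(-5) = 20
P_3→P_4: (4)(2) − (5)(0) = 8
P_4→P_5: (5)(2) − (4)(2) = 2
P_5→P_6: (4)(4) − (-2)(2) = 20
P_6→P_1: (-2)(-1) − (2)(4) = -6
Σ = 38
Signed area = Σ/2 = 19 (positive ⇒ counter-clockwise traversal).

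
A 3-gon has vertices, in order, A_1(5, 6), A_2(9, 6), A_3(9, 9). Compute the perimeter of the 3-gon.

|A_1A_2| = √((4)² + (0)²) = √16 = 4
|A_2A_3| = √((0)² + (3)²) = √9 = 3
|A_3A_1| = √((-4)² + (-3)²) = √25 = 5
Perimeter = 4 + 3 + 5 = 12.

12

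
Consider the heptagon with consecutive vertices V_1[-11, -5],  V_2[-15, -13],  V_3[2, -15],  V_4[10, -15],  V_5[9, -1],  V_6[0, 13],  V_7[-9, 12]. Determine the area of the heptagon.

Σ = (68) + (251) + (120) + (125) + (117) + (117) + (177) = 975
Area = |Σ|/2 = 487.5.

487.5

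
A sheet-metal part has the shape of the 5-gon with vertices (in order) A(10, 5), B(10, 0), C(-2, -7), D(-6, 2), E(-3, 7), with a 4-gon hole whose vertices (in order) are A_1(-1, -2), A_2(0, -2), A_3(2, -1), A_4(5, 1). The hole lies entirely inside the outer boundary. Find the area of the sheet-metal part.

Outer boundary:
Σ = (-50) + (-70) + (-46) + (-36) + (-85) = -287
Area = |Σ|/2 = 143.5.
Hole:
Apply the surveyor's formula: 2A = Σ (x_i·y_{i+1} − x_{i+1}·y_i), indices taken mod 4.
Σ = (2) + (4) + (7) + (-9) = 4
Area = |Σ|/2 = 2.
Net area = 143.5 − 2 = 141.5.

141.5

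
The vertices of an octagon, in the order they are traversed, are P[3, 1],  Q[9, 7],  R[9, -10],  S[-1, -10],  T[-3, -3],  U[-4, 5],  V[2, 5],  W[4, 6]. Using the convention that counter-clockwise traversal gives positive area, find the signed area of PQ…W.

Σ = (12) + (-153) + (-100) + (-27) + (-27) + (-30) + (-8) + (-14) = -347
Signed area = Σ/2 = -173.5 (negative ⇒ clockwise traversal).

-173.5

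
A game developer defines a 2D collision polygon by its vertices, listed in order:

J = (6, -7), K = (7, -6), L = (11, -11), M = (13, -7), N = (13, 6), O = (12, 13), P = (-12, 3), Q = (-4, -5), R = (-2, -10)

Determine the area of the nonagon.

351

Apply the shoelace formula: 2A = Σ (x_i·y_{i+1} − x_{i+1}·y_i), indices taken mod 9.
Σ = (13) + (-11) + (66) + (169) + (97) + (192) + (72) + (30) + (74) = 702
Area = |Σ|/2 = 351.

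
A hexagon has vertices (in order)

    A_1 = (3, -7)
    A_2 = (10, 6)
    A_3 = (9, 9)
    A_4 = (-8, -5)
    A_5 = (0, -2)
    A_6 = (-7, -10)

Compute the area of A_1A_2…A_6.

116

Cross-terms: 88, 36, 27, 16, -14, 79  ⇒  Σ = 232
Area = |Σ|/2 = 116.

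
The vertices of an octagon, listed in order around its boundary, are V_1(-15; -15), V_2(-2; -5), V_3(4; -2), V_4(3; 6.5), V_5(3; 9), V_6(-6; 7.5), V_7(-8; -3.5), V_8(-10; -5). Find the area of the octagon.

173

Apply Gauss's area formula: 2A = Σ (x_i·y_{i+1} − x_{i+1}·y_i), indices taken mod 8.
V_1→V_2: (-15)(-5) − (-2)(-15) = 45
V_2→V_3: (-2)(-2) − (4)(-5) = 24
V_3→V_4: (4)(6.5) − (3)(-2) = 32
V_4→V_5: (3)(9) − (3)(6.5) = 7.5
V_5→V_6: (3)(7.5) − (-6)(9) = 76.5
V_6→V_7: (-6)(-3.5) − (-8)(7.5) = 81
V_7→V_8: (-8)(-5) − (-10)(-3.5) = 5
V_8→V_1: (-10)(-15) − (-15)(-5) = 75
Σ = 346
Area = |Σ|/2 = 173.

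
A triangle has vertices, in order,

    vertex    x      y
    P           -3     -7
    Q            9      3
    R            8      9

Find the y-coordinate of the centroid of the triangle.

Apply the surveyor's formula. First the cross-terms c_i = x_i·y_{i+1} − x_{i+1}·y_i:
  54, 57, -29  ⇒  2A = 82, A = 41.
Then Σ (y_i + y_{i+1})·c_i = 410, so ȳ = 410 / (6·41) = 5/3.

5/3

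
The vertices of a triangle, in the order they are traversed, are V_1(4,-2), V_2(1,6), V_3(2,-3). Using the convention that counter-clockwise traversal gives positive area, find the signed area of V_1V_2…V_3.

9.5

Cross-terms: 26, -15, 8  ⇒  Σ = 19
Signed area = Σ/2 = 9.5 (positive ⇒ counter-clockwise traversal).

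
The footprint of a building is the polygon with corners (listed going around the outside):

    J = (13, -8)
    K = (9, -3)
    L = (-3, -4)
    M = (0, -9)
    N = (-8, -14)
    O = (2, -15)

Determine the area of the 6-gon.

Apply the shoelace formula: 2A = Σ (x_i·y_{i+1} − x_{i+1}·y_i), indices taken mod 6.
Σ = (33) + (-45) + (27) + (-72) + (148) + (179) = 270
Area = |Σ|/2 = 135.

135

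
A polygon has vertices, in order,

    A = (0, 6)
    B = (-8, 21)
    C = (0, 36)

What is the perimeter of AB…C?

|AB| = √((-8)² + (15)²) = √289 = 17
|BC| = √((8)² + (15)²) = √289 = 17
|CA| = √((0)² + (-30)²) = √900 = 30
Perimeter = 17 + 17 + 30 = 64.

64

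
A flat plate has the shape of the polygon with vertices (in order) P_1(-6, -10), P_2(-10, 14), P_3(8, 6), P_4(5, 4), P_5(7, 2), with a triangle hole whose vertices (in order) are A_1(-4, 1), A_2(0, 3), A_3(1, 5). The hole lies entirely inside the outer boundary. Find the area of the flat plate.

212

Outer boundary:
Apply the surveyor's formula: 2A = Σ (x_i·y_{i+1} − x_{i+1}·y_i), indices taken mod 5.
Σ = (-184) + (-172) + (2) + (-18) + (-58) = -430
Area = |Σ|/2 = 215.
Hole:
Apply the shoelace (surveyor's) formula: 2A = Σ (x_i·y_{i+1} − x_{i+1}·y_i), indices taken mod 3.
Σ = (-12) + (-3) + (21) = 6
Area = |Σ|/2 = 3.
Net area = 215 − 3 = 212.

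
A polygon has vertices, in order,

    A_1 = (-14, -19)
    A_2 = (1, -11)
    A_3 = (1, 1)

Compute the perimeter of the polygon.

54

|A_1A_2| = √((15)² + (8)²) = √289 = 17
|A_2A_3| = √((0)² + (12)²) = √144 = 12
|A_3A_1| = √((-15)² + (-20)²) = √625 = 25
Perimeter = 17 + 12 + 25 = 54.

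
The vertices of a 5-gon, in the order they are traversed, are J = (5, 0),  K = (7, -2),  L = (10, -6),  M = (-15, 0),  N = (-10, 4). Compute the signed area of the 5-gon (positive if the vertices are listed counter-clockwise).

-101

Apply Gauss's area formula: 2A = Σ (x_i·y_{i+1} − x_{i+1}·y_i), indices taken mod 5.
Σ = (-10) + (-22) + (-90) + (-60) + (-20) = -202
Signed area = Σ/2 = -101 (negative ⇒ clockwise traversal).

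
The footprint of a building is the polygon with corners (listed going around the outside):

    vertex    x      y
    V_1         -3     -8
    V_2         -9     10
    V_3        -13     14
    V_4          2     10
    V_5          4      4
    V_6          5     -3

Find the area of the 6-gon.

184.5

Apply Gauss's area formula: 2A = Σ (x_i·y_{i+1} − x_{i+1}·y_i), indices taken mod 6.
Σ = (-102) + (4) + (-158) + (-32) + (-32) + (-49) = -369
Area = |Σ|/2 = 184.5.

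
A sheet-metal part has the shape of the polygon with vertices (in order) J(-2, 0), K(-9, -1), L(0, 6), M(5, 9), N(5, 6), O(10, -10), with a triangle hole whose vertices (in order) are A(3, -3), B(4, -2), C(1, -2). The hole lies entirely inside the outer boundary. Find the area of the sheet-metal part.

112

Outer boundary:
Apply the surveyor's formula: 2A = Σ (x_i·y_{i+1} − x_{i+1}·y_i), indices taken mod 6.
J→K: (-2)(-1) − (-9)(0) = 2
K→L: (-9)(6) − (0)(-1) = -54
L→M: (0)(9) − (5)(6) = -30
M→N: (5)(6) − (5)(9) = -15
N→O: (5)(-10) − (10)(6) = -110
O→J: (10)(0) − (-2)(-10) = -20
Σ = -227
Area = |Σ|/2 = 113.5.
Hole:
Apply the shoelace formula: 2A = Σ (x_i·y_{i+1} − x_{i+1}·y_i), indices taken mod 3.
Σ = (6) + (-6) + (3) = 3
Area = |Σ|/2 = 1.5.
Net area = 113.5 − 1.5 = 112.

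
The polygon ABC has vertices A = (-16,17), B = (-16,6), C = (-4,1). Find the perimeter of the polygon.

|AB| = √((0)² + (-11)²) = √121 = 11
|BC| = √((12)² + (-5)²) = √169 = 13
|CA| = √((-12)² + (16)²) = √400 = 20
Perimeter = 11 + 13 + 20 = 44.

44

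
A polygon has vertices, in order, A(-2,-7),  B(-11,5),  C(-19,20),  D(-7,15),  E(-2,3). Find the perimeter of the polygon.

|AB| = √((-9)² + (12)²) = √225 = 15
|BC| = √((-8)² + (15)²) = √289 = 17
|CD| = √((12)² + (-5)²) = √169 = 13
|DE| = √((5)² + (-12)²) = √169 = 13
|EA| = √((0)² + (-10)²) = √100 = 10
Perimeter = 15 + 17 + 13 + 13 + 10 = 68.

68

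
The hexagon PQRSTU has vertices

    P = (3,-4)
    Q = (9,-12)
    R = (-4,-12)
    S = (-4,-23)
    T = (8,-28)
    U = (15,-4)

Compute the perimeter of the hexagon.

84

|PQ| = √((6)² + (-8)²) = √100 = 10
|QR| = √((-13)² + (0)²) = √169 = 13
|RS| = √((0)² + (-11)²) = √121 = 11
|ST| = √((12)² + (-5)²) = √169 = 13
|TU| = √((7)² + (24)²) = √625 = 25
|UP| = √((-12)² + (0)²) = √144 = 12
Perimeter = 10 + 13 + 11 + 13 + 25 + 12 = 84.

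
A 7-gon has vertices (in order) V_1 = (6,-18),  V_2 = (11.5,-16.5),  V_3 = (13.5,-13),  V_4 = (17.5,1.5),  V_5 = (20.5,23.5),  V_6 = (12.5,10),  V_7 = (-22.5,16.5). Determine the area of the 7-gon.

Apply the surveyor's formula: 2A = Σ (x_i·y_{i+1} − x_{i+1}·y_i), indices taken mod 7.
Σ = (108) + (73.25) + (247.75) + (380.5) + (-88.75) + (431.25) + (306) = 1458
Area = |Σ|/2 = 729.

729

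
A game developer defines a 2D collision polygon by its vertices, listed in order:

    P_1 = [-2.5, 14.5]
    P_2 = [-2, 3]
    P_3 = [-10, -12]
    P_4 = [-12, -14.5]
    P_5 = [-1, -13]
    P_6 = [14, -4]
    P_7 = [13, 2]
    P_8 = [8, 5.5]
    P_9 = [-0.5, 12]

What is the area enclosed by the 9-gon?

Apply Gauss's area formula: 2A = Σ (x_i·y_{i+1} − x_{i+1}·y_i), indices taken mod 9.
P_1→P_2: (-2.5)(3) − (-2)(14.5) = 21.5
P_2→P_3: (-2)(-12) − (-10)(3) = 54
P_3→P_4: (-10)(-14.5) − (-12)(-12) = 1
P_4→P_5: (-12)(-13) − (-1)(-14.5) = 141.5
P_5→P_6: (-1)(-4) − (14)(-13) = 186
P_6→P_7: (14)(2) − (13)(-4) = 80
P_7→P_8: (13)(5.5) − (8)(2) = 55.5
P_8→P_9: (8)(12) − (-0.5)(5.5) = 98.75
P_9→P_1: (-0.5)(14.5) − (-2.5)(12) = 22.75
Σ = 661
Area = |Σ|/2 = 330.5.

330.5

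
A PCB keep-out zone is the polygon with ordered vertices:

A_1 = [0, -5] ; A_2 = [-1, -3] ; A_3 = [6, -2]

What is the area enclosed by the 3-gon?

7.5

Apply the surveyor's formula: 2A = Σ (x_i·y_{i+1} − x_{i+1}·y_i), indices taken mod 3.
Cross-terms: -5, 20, -30  ⇒  Σ = -15
Area = |Σ|/2 = 7.5.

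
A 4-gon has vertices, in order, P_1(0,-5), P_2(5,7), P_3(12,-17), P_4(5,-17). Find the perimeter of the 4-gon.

58

|P_1P_2| = √((5)² + (12)²) = √169 = 13
|P_2P_3| = √((7)² + (-24)²) = √625 = 25
|P_3P_4| = √((-7)² + (0)²) = √49 = 7
|P_4P_1| = √((-5)² + (12)²) = √169 = 13
Perimeter = 13 + 25 + 7 + 13 = 58.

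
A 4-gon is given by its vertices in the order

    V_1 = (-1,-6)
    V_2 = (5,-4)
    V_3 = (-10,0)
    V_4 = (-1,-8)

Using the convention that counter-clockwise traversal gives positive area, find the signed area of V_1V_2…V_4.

36

V_1→V_2: (-1)(-4) − (5)(-6) = 34
V_2→V_3: (5)(0) − (-10)(-4) = -40
V_3→V_4: (-10)(-8) − (-1)(0) = 80
V_4→V_1: (-1)(-6) − (-1)(-8) = -2
Σ = 72
Signed area = Σ/2 = 36 (positive ⇒ counter-clockwise traversal).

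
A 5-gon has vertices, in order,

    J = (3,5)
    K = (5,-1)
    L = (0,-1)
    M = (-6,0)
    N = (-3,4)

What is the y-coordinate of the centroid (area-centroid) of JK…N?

29/18

Apply the shoelace (surveyor's) formula. First the cross-terms c_i = x_i·y_{i+1} − x_{i+1}·y_i:
  -28, -5, -6, -24, -27  ⇒  2A = -90, A = -45.
Then Σ (y_i + y_{i+1})·c_i = -435, so ȳ = -435 / (6·(-45)) = 29/18.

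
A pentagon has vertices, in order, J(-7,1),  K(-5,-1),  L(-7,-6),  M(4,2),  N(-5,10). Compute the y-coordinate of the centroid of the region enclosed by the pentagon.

557/240

Apply the shoelace formula. First the cross-terms c_i = x_i·y_{i+1} − x_{i+1}·y_i:
  12, 23, 10, 50, 65  ⇒  2A = 160, A = 80.
Then Σ (y_i + y_{i+1})·c_i = 1114, so ȳ = 1114 / (6·80) = 557/240.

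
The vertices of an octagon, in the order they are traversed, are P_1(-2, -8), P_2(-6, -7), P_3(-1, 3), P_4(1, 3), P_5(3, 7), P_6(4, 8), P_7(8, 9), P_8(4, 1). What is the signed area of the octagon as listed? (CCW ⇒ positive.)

-78.5

Cross-terms: -34, -25, -6, -2, -4, -28, -28, -30  ⇒  Σ = -157
Signed area = Σ/2 = -78.5 (negative ⇒ clockwise traversal).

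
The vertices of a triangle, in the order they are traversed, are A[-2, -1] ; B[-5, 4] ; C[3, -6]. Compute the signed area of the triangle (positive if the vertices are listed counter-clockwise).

-5

Σ = (-13) + (18) + (-15) = -10
Signed area = Σ/2 = -5 (negative ⇒ clockwise traversal).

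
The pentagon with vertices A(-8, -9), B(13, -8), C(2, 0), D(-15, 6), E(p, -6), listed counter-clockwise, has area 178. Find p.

Write out the shoelace sum; only the two edges meeting at E involve p:
2·Area = [((-15)·(-6) − p·6) + (p·(-9) − (-8)·(-6))] + 209
       = -15·p + 251 = 356
⇒ p = -7.

-7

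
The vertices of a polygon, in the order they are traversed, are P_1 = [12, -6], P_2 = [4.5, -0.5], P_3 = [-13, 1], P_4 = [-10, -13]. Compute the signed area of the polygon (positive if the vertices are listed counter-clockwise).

Apply the surveyor's formula: 2A = Σ (x_i·y_{i+1} − x_{i+1}·y_i), indices taken mod 4.
Σ = (21) + (-2) + (179) + (216) = 414
Signed area = Σ/2 = 207 (positive ⇒ counter-clockwise traversal).

207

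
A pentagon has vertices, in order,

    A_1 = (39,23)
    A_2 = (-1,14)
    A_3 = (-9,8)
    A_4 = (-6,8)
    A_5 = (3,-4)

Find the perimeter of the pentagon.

|A_1A_2| = √((-40)² + (-9)²) = √1681 = 41
|A_2A_3| = √((-8)² + (-6)²) = √100 = 10
|A_3A_4| = √((3)² + (0)²) = √9 = 3
|A_4A_5| = √((9)² + (-12)²) = √225 = 15
|A_5A_1| = √((36)² + (27)²) = √2025 = 45
Perimeter = 41 + 10 + 3 + 15 + 45 = 114.

114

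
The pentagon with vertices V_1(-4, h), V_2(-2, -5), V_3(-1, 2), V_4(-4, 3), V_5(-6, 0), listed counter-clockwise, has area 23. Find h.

Write out the shoelace sum; only the two edges meeting at V_1 involve h:
2·Area = [((-6)·h − (-4)·0) + ((-4)·(-5) − (-2)·h)] + 14
       = -4·h + 34 = 46
⇒ h = -3.

-3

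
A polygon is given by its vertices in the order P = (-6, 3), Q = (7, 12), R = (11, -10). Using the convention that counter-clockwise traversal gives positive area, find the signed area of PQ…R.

-161

Σ = (-93) + (-202) + (-27) = -322
Signed area = Σ/2 = -161 (negative ⇒ clockwise traversal).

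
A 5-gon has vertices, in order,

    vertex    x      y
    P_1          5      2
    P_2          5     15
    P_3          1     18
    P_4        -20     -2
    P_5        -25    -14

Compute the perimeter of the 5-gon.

94

|P_1P_2| = √((0)² + (13)²) = √169 = 13
|P_2P_3| = √((-4)² + (3)²) = √25 = 5
|P_3P_4| = √((-21)² + (-20)²) = √841 = 29
|P_4P_5| = √((-5)² + (-12)²) = √169 = 13
|P_5P_1| = √((30)² + (16)²) = √1156 = 34
Perimeter = 13 + 5 + 29 + 13 + 34 = 94.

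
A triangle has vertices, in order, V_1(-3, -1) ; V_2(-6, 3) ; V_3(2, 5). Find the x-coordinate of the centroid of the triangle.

-7/3

Apply the shoelace formula. First the cross-terms c_i = x_i·y_{i+1} − x_{i+1}·y_i:
  -15, -36, 13  ⇒  2A = -38, A = -19.
Then Σ (x_i + x_{i+1})·c_i = 266, so x̄ = 266 / (6·(-19)) = -7/3.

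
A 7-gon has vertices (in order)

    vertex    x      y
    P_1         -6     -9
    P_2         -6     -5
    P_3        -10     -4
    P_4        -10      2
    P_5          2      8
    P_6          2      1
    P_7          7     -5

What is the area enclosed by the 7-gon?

159

Apply the surveyor's formula: 2A = Σ (x_i·y_{i+1} − x_{i+1}·y_i), indices taken mod 7.
P_1→P_2: (-6)(-5) − (-6)(-9) = -24
P_2→P_3: (-6)(-4) − (-10)(-5) = -26
P_3→P_4: (-10)(2) − (-10)(-4) = -60
P_4→P_5: (-10)(8) − (2)(2) = -84
P_5→P_6: (2)(1) − (2)(8) = -14
P_6→P_7: (2)(-5) − (7)(1) = -17
P_7→P_1: (7)(-9) − (-6)(-5) = -93
Σ = -318
Area = |Σ|/2 = 159.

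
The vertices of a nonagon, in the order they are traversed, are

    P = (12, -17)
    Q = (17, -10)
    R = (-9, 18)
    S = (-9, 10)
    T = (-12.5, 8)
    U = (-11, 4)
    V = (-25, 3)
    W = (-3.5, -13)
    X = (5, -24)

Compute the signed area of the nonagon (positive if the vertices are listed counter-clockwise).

P→Q: (12)(-10) − (17)(-17) = 169
Q→R: (17)(18) − (-9)(-10) = 216
R→S: (-9)(10) − (-9)(18) = 72
S→T: (-9)(8) − (-12.5)(10) = 53
T→U: (-12.5)(4) − (-11)(8) = 38
U→V: (-11)(3) − (-25)(4) = 67
V→W: (-25)(-13) − (-3.5)(3) = 335.5
W→X: (-3.5)(-24) − (5)(-13) = 149
X→P: (5)(-17) − (12)(-24) = 203
Σ = 1302.5
Signed area = Σ/2 = 651.25 (positive ⇒ counter-clockwise traversal).

651.25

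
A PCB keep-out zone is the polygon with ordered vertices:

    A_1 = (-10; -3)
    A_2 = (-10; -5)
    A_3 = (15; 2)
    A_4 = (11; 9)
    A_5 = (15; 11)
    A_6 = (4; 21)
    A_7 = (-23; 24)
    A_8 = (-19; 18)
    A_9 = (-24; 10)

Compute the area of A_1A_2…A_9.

Apply the surveyor's formula: 2A = Σ (x_i·y_{i+1} − x_{i+1}·y_i), indices taken mod 9.
Σ = (20) + (55) + (113) + (-14) + (271) + (579) + (42) + (242) + (172) = 1480
Area = |Σ|/2 = 740.

740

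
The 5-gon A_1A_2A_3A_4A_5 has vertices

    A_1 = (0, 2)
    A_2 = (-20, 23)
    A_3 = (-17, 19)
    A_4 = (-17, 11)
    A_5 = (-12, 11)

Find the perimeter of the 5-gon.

|A_1A_2| = √((-20)² + (21)²) = √841 = 29
|A_2A_3| = √((3)² + (-4)²) = √25 = 5
|A_3A_4| = √((0)² + (-8)²) = √64 = 8
|A_4A_5| = √((5)² + (0)²) = √25 = 5
|A_5A_1| = √((12)² + (-9)²) = √225 = 15
Perimeter = 29 + 5 + 8 + 5 + 15 = 62.

62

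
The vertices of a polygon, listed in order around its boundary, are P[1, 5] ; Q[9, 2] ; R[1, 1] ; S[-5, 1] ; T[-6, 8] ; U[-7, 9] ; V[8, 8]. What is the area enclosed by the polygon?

79

Apply the shoelace formula: 2A = Σ (x_i·y_{i+1} − x_{i+1}·y_i), indices taken mod 7.
Σ = (-43) + (7) + (6) + (-34) + (2) + (-128) + (32) = -158
Area = |Σ|/2 = 79.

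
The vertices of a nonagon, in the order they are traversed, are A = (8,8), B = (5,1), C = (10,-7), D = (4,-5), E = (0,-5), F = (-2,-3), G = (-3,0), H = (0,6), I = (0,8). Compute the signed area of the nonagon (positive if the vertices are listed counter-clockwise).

Cross-terms: -32, -45, -22, -20, -10, -9, -18, 0, -64  ⇒  Σ = -220
Signed area = Σ/2 = -110 (negative ⇒ clockwise traversal).

-110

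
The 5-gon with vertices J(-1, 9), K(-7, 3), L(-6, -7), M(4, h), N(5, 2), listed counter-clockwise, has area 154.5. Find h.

The doubled signed area Σ (x_i y_{i+1} − x_{i+1} y_i) is linear in h.
With h=0 it equals 210; the coefficient of h is -11 (from the two edges through M).
So -11·h + 210 = 2·154.5 = 309 ⇒ h = -9.

-9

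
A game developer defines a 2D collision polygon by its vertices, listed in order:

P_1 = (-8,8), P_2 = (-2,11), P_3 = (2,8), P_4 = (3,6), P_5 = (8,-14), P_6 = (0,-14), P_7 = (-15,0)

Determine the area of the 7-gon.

Apply the shoelace formula: 2A = Σ (x_i·y_{i+1} − x_{i+1}·y_i), indices taken mod 7.
Cross-terms: -72, -38, -12, -90, -112, -210, -120  ⇒  Σ = -654
Area = |Σ|/2 = 327.

327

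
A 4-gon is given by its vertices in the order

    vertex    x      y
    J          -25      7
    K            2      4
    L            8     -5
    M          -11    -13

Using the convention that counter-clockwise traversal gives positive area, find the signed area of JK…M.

Apply Gauss's area formula: 2A = Σ (x_i·y_{i+1} − x_{i+1}·y_i), indices taken mod 4.
J→K: (-25)(4) − (2)(7) = -114
K→L: (2)(-5) − (8)(4) = -42
L→M: (8)(-13) − (-11)(-5) = -159
M→J: (-11)(7) − (-25)(-13) = -402
Σ = -717
Signed area = Σ/2 = -358.5 (negative ⇒ clockwise traversal).

-358.5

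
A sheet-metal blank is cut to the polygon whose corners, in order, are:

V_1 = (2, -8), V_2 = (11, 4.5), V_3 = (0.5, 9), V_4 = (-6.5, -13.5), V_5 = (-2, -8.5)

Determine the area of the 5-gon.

Apply the surveyor's formula: 2A = Σ (x_i·y_{i+1} − x_{i+1}·y_i), indices taken mod 5.
Cross-terms: 97, 96.75, 51.75, 28.25, 33  ⇒  Σ = 306.75
Area = |Σ|/2 = 153.375.

153.375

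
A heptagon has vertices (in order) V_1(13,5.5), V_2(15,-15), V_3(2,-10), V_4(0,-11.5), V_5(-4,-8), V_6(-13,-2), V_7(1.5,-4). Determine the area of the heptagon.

223.625

V_1→V_2: (13)(-15) − (15)(5.5) = -277.5
V_2→V_3: (15)(-10) − (2)(-15) = -120
V_3→V_4: (2)(-11.5) − (0)(-10) = -23
V_4→V_5: (0)(-8) − (-4)(-11.5) = -46
V_5→V_6: (-4)(-2) − (-13)(-8) = -96
V_6→V_7: (-13)(-4) − (1.5)(-2) = 55
V_7→V_1: (1.5)(5.5) − (13)(-4) = 60.25
Σ = -447.25
Area = |Σ|/2 = 223.625.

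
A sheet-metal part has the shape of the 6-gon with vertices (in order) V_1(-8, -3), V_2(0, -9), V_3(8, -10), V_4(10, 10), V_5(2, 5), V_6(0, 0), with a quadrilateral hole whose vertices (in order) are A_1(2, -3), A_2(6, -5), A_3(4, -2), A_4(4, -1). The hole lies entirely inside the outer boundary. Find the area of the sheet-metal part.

172

Outer boundary:
Apply the surveyor's formula: 2A = Σ (x_i·y_{i+1} − x_{i+1}·y_i), indices taken mod 6.
V_1→V_2: (-8)(-9) − (0)(-3) = 72
V_2→V_3: (0)(-10) − (8)(-9) = 72
V_3→V_4: (8)(10) − (10)(-10) = 180
V_4→V_5: (10)(5) − (2)(10) = 30
V_5→V_6: (2)(0) − (0)(5) = 0
V_6→V_1: (0)(-3) − (-8)(0) = 0
Σ = 354
Area = |Σ|/2 = 177.
Hole:
Apply the shoelace (surveyor's) formula: 2A = Σ (x_i·y_{i+1} − x_{i+1}·y_i), indices taken mod 4.
Σ = (8) + (8) + (4) + (-10) = 10
Area = |Σ|/2 = 5.
Net area = 177 − 5 = 172.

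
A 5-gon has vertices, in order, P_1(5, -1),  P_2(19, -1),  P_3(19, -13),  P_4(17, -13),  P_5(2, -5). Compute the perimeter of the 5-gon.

|P_1P_2| = √((14)² + (0)²) = √196 = 14
|P_2P_3| = √((0)² + (-12)²) = √144 = 12
|P_3P_4| = √((-2)² + (0)²) = √4 = 2
|P_4P_5| = √((-15)² + (8)²) = √289 = 17
|P_5P_1| = √((3)² + (4)²) = √25 = 5
Perimeter = 14 + 12 + 2 + 17 + 5 = 50.

50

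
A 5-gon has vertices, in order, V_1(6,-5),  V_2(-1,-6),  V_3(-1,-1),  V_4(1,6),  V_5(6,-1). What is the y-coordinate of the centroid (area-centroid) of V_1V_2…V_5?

Apply the shoelace (surveyor's) formula. First the cross-terms c_i = x_i·y_{i+1} − x_{i+1}·y_i:
  -41, -5, -5, -37, -24  ⇒  2A = -112, A = -56.
Then Σ (y_i + y_{i+1})·c_i = 420, so ȳ = 420 / (6·(-56)) = -1.25.

-1.25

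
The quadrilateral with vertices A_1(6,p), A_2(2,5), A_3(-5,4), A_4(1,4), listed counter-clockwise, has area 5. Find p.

5

The doubled signed area Σ (x_i y_{i+1} − x_{i+1} y_i) is linear in p.
With p=0 it equals 15; the coefficient of p is -1 (from the two edges through A_1).
So -1·p + 15 = 2·5 = 10 ⇒ p = 5.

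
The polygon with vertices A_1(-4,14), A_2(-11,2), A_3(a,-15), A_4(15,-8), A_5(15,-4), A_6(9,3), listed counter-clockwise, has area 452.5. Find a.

-9

The doubled signed area Σ (x_i y_{i+1} − x_{i+1} y_i) is linear in a.
With a=0 it equals 815; the coefficient of a is -10 (from the two edges through A_3).
So -10·a + 815 = 2·452.5 = 905 ⇒ a = -9.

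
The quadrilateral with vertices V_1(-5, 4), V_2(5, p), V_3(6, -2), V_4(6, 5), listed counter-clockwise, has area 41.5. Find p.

-2

Write out the shoelace sum; only the two edges meeting at V_2 involve p:
2·Area = [((-5)·p − 5·4) + (5·(-2) − 6·p)] + 91
       = -11·p + 61 = 83
⇒ p = -2.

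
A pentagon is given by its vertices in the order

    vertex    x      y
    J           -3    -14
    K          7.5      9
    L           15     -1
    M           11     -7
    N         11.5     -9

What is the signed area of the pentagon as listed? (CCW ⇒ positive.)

Apply the shoelace (surveyor's) formula: 2A = Σ (x_i·y_{i+1} − x_{i+1}·y_i), indices taken mod 5.
J→K: (-3)(9) − (7.5)(-14) = 78
K→L: (7.5)(-1) − (15)(9) = -142.5
L→M: (15)(-7) − (11)(-1) = -94
M→N: (11)(-9) − (11.5)(-7) = -18.5
N→J: (11.5)(-14) − (-3)(-9) = -188
Σ = -365
Signed area = Σ/2 = -182.5 (negative ⇒ clockwise traversal).

-182.5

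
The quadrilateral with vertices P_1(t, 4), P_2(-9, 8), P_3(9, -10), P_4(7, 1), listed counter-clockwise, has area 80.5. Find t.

0

The doubled signed area Σ (x_i y_{i+1} − x_{i+1} y_i) is linear in t.
With t=0 it equals 161; the coefficient of t is 7 (from the two edges through P_1).
So 7·t + 161 = 2·80.5 = 161 ⇒ t = 0.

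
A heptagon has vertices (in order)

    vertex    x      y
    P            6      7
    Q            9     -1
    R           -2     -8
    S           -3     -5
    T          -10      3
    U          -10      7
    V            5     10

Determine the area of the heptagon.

208

Σ = (-69) + (-74) + (-14) + (-59) + (-40) + (-135) + (-25) = -416
Area = |Σ|/2 = 208.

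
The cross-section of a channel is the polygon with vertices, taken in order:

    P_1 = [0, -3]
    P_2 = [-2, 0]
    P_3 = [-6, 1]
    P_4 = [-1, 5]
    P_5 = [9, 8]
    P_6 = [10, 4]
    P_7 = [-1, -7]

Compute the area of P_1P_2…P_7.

98.5

Apply the shoelace (surveyor's) formula: 2A = Σ (x_i·y_{i+1} − x_{i+1}·y_i), indices taken mod 7.
Cross-terms: -6, -2, -29, -53, -44, -66, 3  ⇒  Σ = -197
Area = |Σ|/2 = 98.5.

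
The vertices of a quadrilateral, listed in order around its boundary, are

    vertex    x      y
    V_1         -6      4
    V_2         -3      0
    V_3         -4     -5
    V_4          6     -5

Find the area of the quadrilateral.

35.5

Σ = (12) + (15) + (50) + (-6) = 71
Area = |Σ|/2 = 35.5.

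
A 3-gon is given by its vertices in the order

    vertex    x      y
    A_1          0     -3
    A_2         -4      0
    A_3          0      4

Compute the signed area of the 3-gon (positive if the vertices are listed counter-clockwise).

-14

Apply Gauss's area formula: 2A = Σ (x_i·y_{i+1} − x_{i+1}·y_i), indices taken mod 3.
Σ = (-12) + (-16) + (0) = -28
Signed area = Σ/2 = -14 (negative ⇒ clockwise traversal).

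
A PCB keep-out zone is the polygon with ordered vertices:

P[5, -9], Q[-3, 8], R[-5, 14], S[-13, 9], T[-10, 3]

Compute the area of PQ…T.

Apply Gauss's area formula: 2A = Σ (x_i·y_{i+1} − x_{i+1}·y_i), indices taken mod 5.
Σ = (13) + (-2) + (137) + (51) + (75) = 274
Area = |Σ|/2 = 137.

137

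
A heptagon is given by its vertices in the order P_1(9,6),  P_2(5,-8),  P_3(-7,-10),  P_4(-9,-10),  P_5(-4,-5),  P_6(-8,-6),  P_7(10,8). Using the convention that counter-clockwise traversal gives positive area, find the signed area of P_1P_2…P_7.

Apply the surveyor's formula: 2A = Σ (x_i·y_{i+1} − x_{i+1}·y_i), indices taken mod 7.
Σ = (-102) + (-106) + (-20) + (5) + (-16) + (-4) + (-12) = -255
Signed area = Σ/2 = -127.5 (negative ⇒ clockwise traversal).

-127.5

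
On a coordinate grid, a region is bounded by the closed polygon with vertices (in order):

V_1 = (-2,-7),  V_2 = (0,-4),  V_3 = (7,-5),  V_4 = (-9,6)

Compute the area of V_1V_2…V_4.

Apply Gauss's area formula: 2A = Σ (x_i·y_{i+1} − x_{i+1}·y_i), indices taken mod 4.
Cross-terms: 8, 28, -3, 75  ⇒  Σ = 108
Area = |Σ|/2 = 54.

54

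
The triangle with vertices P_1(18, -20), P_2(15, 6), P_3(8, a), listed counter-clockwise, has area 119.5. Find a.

Write out the shoelace sum; only the two edges meeting at P_3 involve a:
2·Area = [(15·a − 8·6) + (8·(-20) − 18·a)] + 408
       = -3·a + 200 = 239
⇒ a = -13.

-13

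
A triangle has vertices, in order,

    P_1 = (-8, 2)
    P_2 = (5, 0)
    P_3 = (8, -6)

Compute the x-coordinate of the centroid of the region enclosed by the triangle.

Apply the shoelace formula. First the cross-terms c_i = x_i·y_{i+1} − x_{i+1}·y_i:
  -10, -30, -32  ⇒  2A = -72, A = -36.
Then Σ (x_i + x_{i+1})·c_i = -360, so x̄ = -360 / (6·(-36)) = 5/3.

5/3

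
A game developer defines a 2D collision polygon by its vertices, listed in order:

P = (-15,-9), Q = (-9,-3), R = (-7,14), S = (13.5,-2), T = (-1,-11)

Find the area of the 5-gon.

Cross-terms: -36, -147, -175, -150.5, -156  ⇒  Σ = -664.5
Area = |Σ|/2 = 332.25.

332.25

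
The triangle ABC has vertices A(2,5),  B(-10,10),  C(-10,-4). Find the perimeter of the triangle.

42

|AB| = √((-12)² + (5)²) = √169 = 13
|BC| = √((0)² + (-14)²) = √196 = 14
|CA| = √((12)² + (9)²) = √225 = 15
Perimeter = 13 + 14 + 15 = 42.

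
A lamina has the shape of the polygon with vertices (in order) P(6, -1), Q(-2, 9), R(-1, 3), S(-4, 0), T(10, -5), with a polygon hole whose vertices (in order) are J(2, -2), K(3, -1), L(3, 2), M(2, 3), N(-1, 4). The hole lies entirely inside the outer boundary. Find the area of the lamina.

Outer boundary:
Apply the surveyor's formula: 2A = Σ (x_i·y_{i+1} − x_{i+1}·y_i), indices taken mod 5.
Cross-terms: 52, 3, 12, 20, 20  ⇒  Σ = 107
Area = |Σ|/2 = 53.5.
Hole:
J→K: (2)(-1) − (3)(-2) = 4
K→L: (3)(2) − (3)(-1) = 9
L→M: (3)(3) − (2)(2) = 5
M→N: (2)(4) − (-1)(3) = 11
N→J: (-1)(-2) − (2)(4) = -6
Σ = 23
Area = |Σ|/2 = 11.5.
Net area = 53.5 − 11.5 = 42.

42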